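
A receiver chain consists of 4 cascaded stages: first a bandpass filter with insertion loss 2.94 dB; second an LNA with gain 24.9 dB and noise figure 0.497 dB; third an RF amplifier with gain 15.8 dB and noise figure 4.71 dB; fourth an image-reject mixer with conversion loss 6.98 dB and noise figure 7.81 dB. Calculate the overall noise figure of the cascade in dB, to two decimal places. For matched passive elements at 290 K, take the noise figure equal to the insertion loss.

3.46 dB

Convert to linear (a loss of L dB is a gain of −L dB): F_i = 10^(NF_i/10), G_i = 10^(G_i,dB/10)
  Stage 1: F_1 = 10^(2.94/10) = 1.968, G_1 = 10^(−2.94/10) = 0.5082
  Stage 2: F_2 = 10^(0.497/10) = 1.121, G_2 = 10^(24.9/10) = 309.0
  Stage 3: F_3 = 10^(4.71/10) = 2.958, G_3 = 10^(15.8/10) = 38.02
  Stage 4: F_4 = 10^(7.81/10) = 6.039, G_4 = 10^(−6.98/10) = 0.2004
Friis cascade:
  F = 1.968 + (1.121 − 1)/0.5082 + (2.958 − 1)/157.0 + (6.039 − 1)/5970 = 2.220
NF = 10 log₁₀(2.220) = 3.46 dB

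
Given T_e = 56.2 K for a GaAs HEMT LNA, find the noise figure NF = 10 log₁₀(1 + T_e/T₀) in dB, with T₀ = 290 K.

F = 1 + T_e/T₀ = 1 + 56.2/290 = 1.19379
NF = 10 log₁₀(1.19379) = 0.769 dB

0.769 dB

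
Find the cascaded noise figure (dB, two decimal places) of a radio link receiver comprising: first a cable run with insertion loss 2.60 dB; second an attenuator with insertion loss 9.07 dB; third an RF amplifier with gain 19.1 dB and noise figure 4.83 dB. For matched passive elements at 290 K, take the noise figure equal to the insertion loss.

16.50 dB

Convert to linear (a loss of L dB is a gain of −L dB): F_i = 10^(NF_i/10), G_i = 10^(G_i,dB/10)
  Stage 1: F_1 = 10^(2.60/10) = 1.820, G_1 = 10^(−2.60/10) = 0.5495
  Stage 2: F_2 = 10^(9.07/10) = 8.072, G_2 = 10^(−9.07/10) = 0.1239
  Stage 3: F_3 = 10^(4.83/10) = 3.041, G_3 = 10^(19.1/10) = 81.28
Friis cascade:
  F = 1.820 + (8.072 − 1)/0.5495 + (3.041 − 1)/0.06808 = 44.67
NF = 10 log₁₀(44.67) = 16.50 dB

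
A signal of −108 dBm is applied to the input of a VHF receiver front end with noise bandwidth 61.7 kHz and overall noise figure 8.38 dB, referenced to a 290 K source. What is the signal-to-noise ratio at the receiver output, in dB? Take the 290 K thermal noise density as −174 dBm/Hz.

9.7 dB

Noise floor: N = −174 + 10 log₁₀(B) + NF
10 log₁₀(6.17×10⁴) = 47.9 dB
N = −174 + 47.9 + 8.38 = −117.72 dBm
SNR = P_sig − N = −108 − (−117.72) = 9.72 dB → 9.7 dB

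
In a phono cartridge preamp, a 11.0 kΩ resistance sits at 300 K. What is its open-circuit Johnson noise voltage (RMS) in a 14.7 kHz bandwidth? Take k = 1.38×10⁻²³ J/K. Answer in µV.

1.64 µV

V_n = √(4kTRB)
4kTRB = 4 × 1.38×10⁻²³ × 300 × 1.10×10⁴ × 1.47×10⁴ = 2.68×10⁻¹² V²
V_n = √(2.68×10⁻¹²) = 1.64×10⁻⁶ V = 1.64 µV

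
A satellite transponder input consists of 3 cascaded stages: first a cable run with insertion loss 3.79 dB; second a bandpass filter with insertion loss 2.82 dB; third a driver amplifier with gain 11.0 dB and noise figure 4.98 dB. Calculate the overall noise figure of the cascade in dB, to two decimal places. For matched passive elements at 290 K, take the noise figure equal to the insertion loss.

11.59 dB

Convert to linear (a loss of L dB is a gain of −L dB): F_i = 10^(NF_i/10), G_i = 10^(G_i,dB/10)
  Stage 1: F_1 = 10^(3.79/10) = 2.393, G_1 = 10^(−3.79/10) = 0.4178
  Stage 2: F_2 = 10^(2.82/10) = 1.914, G_2 = 10^(−2.82/10) = 0.5224
  Stage 3: F_3 = 10^(4.98/10) = 3.148, G_3 = 10^(11.0/10) = 12.59
Friis cascade:
  F = 2.393 + (1.914 − 1)/0.4178 + (3.148 − 1)/0.2183 = 14.42
NF = 10 log₁₀(14.42) = 11.59 dB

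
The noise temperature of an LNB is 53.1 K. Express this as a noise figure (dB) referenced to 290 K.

0.730 dB

F = 1 + T_e/T₀ = 1 + 53.1/290 = 1.1831
NF = 10 log₁₀(1.1831) = 0.730 dB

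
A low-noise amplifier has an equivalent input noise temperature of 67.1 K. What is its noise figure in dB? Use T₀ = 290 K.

F = 1 + T_e/T₀ = 1 + 67.1/290 = 1.23138
NF = 10 log₁₀(1.23138) = 0.904 dB

0.904 dB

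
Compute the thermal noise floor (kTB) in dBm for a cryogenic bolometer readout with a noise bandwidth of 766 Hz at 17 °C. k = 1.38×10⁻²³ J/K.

T = 17 °C + 273.15 = 290.15 K
P_n = kTB = 1.38×10⁻²³ × 290.15 × 7.66×10² = 3.07×10⁻¹⁸ W
In dBm: 10 log₁₀(3.07×10⁻¹⁸ / 10⁻³) = −145.1 dBm

−145.1 dBm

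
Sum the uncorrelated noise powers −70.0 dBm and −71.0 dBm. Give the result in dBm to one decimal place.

Convert to linear, add, convert back:
P₁ = 1.00×10⁻¹⁰ W, P₂ = 7.94×10⁻¹¹ W
P_tot = 1.79×10⁻¹⁰ W → 10 log₁₀(P_tot / 10⁻³) = −67.5 dBm

−67.5 dBm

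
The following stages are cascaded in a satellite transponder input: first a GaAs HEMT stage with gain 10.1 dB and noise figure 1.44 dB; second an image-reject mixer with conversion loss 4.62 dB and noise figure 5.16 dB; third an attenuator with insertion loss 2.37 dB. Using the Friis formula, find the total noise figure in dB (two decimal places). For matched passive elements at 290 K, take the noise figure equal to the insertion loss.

2.60 dB

Convert to linear (a loss of L dB is a gain of −L dB): F_i = 10^(NF_i/10), G_i = 10^(G_i,dB/10)
  Stage 1: F_1 = 10^(1.44/10) = 1.393, G_1 = 10^(10.1/10) = 10.23
  Stage 2: F_2 = 10^(5.16/10) = 3.281, G_2 = 10^(−4.62/10) = 0.3451
  Stage 3: F_3 = 10^(2.37/10) = 1.726, G_3 = 10^(−2.37/10) = 0.5794
Friis cascade:
  F = 1.393 + (3.281 − 1)/10.23 + (1.726 − 1)/3.532 = 1.822
NF = 10 log₁₀(1.822) = 2.60 dB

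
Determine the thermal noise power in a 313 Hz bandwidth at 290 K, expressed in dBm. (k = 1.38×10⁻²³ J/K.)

P_n = kTB = 1.38×10⁻²³ × 290 × 3.13×10² = 1.25×10⁻¹⁸ W
In dBm: 10 log₁₀(1.25×10⁻¹⁸ / 10⁻³) = −149.0 dBm

−149.0 dBm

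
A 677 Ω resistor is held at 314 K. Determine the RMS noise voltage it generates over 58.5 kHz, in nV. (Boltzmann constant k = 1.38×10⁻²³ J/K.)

V_n = √(4kTRB)
4kTRB = 4 × 1.38×10⁻²³ × 314 × 6.77×10² × 5.85×10⁴ = 6.86×10⁻¹³ V²
V_n = √(6.86×10⁻¹³) = 8.29×10⁻⁷ V = 829 nV

829 nV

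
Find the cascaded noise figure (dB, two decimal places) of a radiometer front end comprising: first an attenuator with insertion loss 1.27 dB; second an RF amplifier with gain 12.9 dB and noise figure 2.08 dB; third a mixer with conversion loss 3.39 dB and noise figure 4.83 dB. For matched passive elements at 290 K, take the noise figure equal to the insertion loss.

Convert to linear (a loss of L dB is a gain of −L dB): F_i = 10^(NF_i/10), G_i = 10^(G_i,dB/10)
  Stage 1: F_1 = 10^(1.27/10) = 1.340, G_1 = 10^(−1.27/10) = 0.7464
  Stage 2: F_2 = 10^(2.08/10) = 1.614, G_2 = 10^(12.9/10) = 19.50
  Stage 3: F_3 = 10^(4.83/10) = 3.041, G_3 = 10^(−3.39/10) = 0.4581
Friis cascade:
  F = 1.340 + (1.614 − 1)/0.7464 + (3.041 − 1)/14.55 = 2.303
NF = 10 log₁₀(2.303) = 3.62 dB

3.62 dB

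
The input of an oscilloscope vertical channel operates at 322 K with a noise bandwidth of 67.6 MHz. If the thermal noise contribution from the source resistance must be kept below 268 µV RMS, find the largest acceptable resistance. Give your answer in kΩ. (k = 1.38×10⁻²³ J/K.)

59.8 kΩ

Johnson–Nyquist: V_n = √(4kTRB) ⇒ R = V_n² / (4kTB)
4kTB = 4 × 1.38×10⁻²³ × 322 × 6.76×10⁷ = 1.20×10⁻¹²
R = (2.68×10⁻⁴)² / 1.20×10⁻¹² = 5.98×10⁴ Ω = 59.8 kΩ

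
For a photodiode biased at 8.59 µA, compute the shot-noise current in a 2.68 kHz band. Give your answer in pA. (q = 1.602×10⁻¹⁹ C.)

85.9 pA

I_n = √(2qI·B)
2qI·B = 2 × 1.602×10⁻¹⁹ × 8.59×10⁻⁶ × 2.68×10³ = 7.38×10⁻²¹ A²
I_n = √(7.38×10⁻²¹) = 8.59×10⁻¹¹ A = 85.9 pA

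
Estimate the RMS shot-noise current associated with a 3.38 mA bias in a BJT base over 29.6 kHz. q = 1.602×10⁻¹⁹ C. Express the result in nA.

I_n = √(2qI·B)
2qI·B = 2 × 1.602×10⁻¹⁹ × 3.38×10⁻³ × 2.96×10⁴ = 3.21×10⁻¹⁷ A²
I_n = √(3.21×10⁻¹⁷) = 5.66×10⁻⁹ A = 5.66 nA

5.66 nA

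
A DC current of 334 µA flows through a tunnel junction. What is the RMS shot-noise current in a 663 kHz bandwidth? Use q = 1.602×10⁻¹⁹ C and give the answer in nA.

8.42 nA

I_n = √(2qI·B)
2qI·B = 2 × 1.602×10⁻¹⁹ × 3.34×10⁻⁴ × 6.63×10⁵ = 7.10×10⁻¹⁷ A²
I_n = √(7.10×10⁻¹⁷) = 8.42×10⁻⁹ A = 8.42 nA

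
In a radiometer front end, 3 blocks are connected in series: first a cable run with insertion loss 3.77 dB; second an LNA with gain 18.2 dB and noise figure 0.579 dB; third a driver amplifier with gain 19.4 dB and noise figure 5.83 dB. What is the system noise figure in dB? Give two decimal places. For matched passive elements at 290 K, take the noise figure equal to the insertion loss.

4.51 dB

Convert to linear (a loss of L dB is a gain of −L dB): F_i = 10^(NF_i/10), G_i = 10^(G_i,dB/10)
  Stage 1: F_1 = 10^(3.77/10) = 2.382, G_1 = 10^(−3.77/10) = 0.4198
  Stage 2: F_2 = 10^(0.579/10) = 1.143, G_2 = 10^(18.2/10) = 66.07
  Stage 3: F_3 = 10^(5.83/10) = 3.828, G_3 = 10^(19.4/10) = 87.10
Friis cascade:
  F = 2.382 + (1.143 − 1)/0.4198 + (3.828 − 1)/27.73 = 2.824
NF = 10 log₁₀(2.824) = 4.51 dB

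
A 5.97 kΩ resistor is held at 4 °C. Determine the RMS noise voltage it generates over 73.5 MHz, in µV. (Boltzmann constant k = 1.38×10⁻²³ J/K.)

81.9 µV

T = 4 °C + 273.15 = 277.15 K
V_n = √(4kTRB)
4kTRB = 4 × 1.38×10⁻²³ × 277.15 × 5.97×10³ × 7.35×10⁷ = 6.71×10⁻⁹ V²
V_n = √(6.71×10⁻⁹) = 8.19×10⁻⁵ V = 81.9 µV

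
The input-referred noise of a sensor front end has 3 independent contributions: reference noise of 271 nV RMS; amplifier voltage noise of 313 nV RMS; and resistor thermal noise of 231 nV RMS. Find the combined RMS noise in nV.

Uncorrelated sources add in power (mean-square): V_tot = √(ΣV_i²)
V_tot = √[(2.71×10⁻⁷)² + (3.13×10⁻⁷)² + (2.31×10⁻⁷)²] = 4.74×10⁻⁷ V = 474 nV

474 nV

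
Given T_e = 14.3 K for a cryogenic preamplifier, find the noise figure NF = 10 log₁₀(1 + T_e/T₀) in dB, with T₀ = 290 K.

F = 1 + T_e/T₀ = 1 + 14.3/290 = 1.04931
NF = 10 log₁₀(1.04931) = 0.209 dB

0.209 dB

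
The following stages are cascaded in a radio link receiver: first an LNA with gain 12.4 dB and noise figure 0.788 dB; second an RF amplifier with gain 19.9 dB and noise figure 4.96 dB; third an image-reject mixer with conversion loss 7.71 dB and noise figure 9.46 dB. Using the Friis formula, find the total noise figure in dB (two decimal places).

Convert to linear (a loss of L dB is a gain of −L dB): F_i = 10^(NF_i/10), G_i = 10^(G_i,dB/10)
  Stage 1: F_1 = 10^(0.788/10) = 1.199, G_1 = 10^(12.4/10) = 17.38
  Stage 2: F_2 = 10^(4.96/10) = 3.133, G_2 = 10^(19.9/10) = 97.72
  Stage 3: F_3 = 10^(9.46/10) = 8.831, G_3 = 10^(−7.71/10) = 0.1694
Friis cascade:
  F = 1.199 + (3.133 − 1)/17.38 + (8.831 − 1)/1698 = 1.326
NF = 10 log₁₀(1.326) = 1.23 dB

1.23 dB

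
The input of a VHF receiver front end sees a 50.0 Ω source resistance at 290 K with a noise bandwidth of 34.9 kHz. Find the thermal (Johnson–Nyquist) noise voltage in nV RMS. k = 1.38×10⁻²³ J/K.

167 nV

V_n = √(4kTRB)
4kTRB = 4 × 1.38×10⁻²³ × 290 × 5.00×10¹ × 3.49×10⁴ = 2.79×10⁻¹⁴ V²
V_n = √(2.79×10⁻¹⁴) = 1.67×10⁻⁷ V = 167 nV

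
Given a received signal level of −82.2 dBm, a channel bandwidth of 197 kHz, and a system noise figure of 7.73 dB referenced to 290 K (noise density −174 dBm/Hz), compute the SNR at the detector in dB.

Noise floor: N = −174 + 10 log₁₀(B) + NF
10 log₁₀(1.97×10⁵) = 52.94 dB
N = −174 + 52.94 + 7.73 = −113.33 dBm
SNR = P_sig − N = −82.2 − (−113.33) = 31.13 dB → 31.1 dB

31.1 dB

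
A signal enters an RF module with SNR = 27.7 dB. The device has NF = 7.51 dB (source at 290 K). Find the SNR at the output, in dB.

By definition F = SNR_in/SNR_out, so in dB: SNR_out = SNR_in − NF
SNR_out = 27.7 − 7.51 = 20.19 dB

20.19 dB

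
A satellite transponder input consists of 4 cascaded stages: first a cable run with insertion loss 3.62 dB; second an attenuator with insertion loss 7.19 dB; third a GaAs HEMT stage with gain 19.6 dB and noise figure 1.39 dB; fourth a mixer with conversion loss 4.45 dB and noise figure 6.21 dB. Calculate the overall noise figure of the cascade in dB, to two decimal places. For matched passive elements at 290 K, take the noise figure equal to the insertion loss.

12.31 dB

Convert to linear (a loss of L dB is a gain of −L dB): F_i = 10^(NF_i/10), G_i = 10^(G_i,dB/10)
  Stage 1: F_1 = 10^(3.62/10) = 2.301, G_1 = 10^(−3.62/10) = 0.4345
  Stage 2: F_2 = 10^(7.19/10) = 5.236, G_2 = 10^(−7.19/10) = 0.1910
  Stage 3: F_3 = 10^(1.39/10) = 1.377, G_3 = 10^(19.6/10) = 91.20
  Stage 4: F_4 = 10^(6.21/10) = 4.178, G_4 = 10^(−4.45/10) = 0.3589
Friis cascade:
  F = 2.301 + (5.236 − 1)/0.4345 + (1.377 − 1)/0.08299 + (4.178 − 1)/7.568 = 17.02
NF = 10 log₁₀(17.02) = 12.31 dB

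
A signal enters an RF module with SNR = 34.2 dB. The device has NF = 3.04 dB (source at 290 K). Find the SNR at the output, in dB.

By definition F = SNR_in/SNR_out, so in dB: SNR_out = SNR_in − NF
SNR_out = 34.2 − 3.04 = 31.16 dB

31.16 dB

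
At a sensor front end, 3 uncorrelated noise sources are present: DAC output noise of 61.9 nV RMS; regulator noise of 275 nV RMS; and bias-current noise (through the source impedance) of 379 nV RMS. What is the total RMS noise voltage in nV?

Uncorrelated sources add in power (mean-square): V_tot = √(ΣV_i²)
V_tot = √[(6.19×10⁻⁸)² + (2.75×10⁻⁷)² + (3.79×10⁻⁷)²] = 4.72×10⁻⁷ V = 472 nV

472 nV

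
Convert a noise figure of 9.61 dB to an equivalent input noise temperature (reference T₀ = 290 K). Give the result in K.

2361 K

F = 10^(9.61/10) = 9.14113
T_e = (F − 1)·T₀ = (9.14113 − 1) × 290 = 2361 K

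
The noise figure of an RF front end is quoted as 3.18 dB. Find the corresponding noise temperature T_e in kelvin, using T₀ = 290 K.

F = 10^(3.18/10) = 2.0797
T_e = (F − 1)·T₀ = (2.0797 − 1) × 290 = 313 K

313 K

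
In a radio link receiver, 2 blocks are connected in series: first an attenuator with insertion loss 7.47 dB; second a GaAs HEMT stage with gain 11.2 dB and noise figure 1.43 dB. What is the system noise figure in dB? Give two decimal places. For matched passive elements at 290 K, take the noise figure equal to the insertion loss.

8.90 dB

Convert to linear (a loss of L dB is a gain of −L dB): F_i = 10^(NF_i/10), G_i = 10^(G_i,dB/10)
  Stage 1: F_1 = 10^(7.47/10) = 5.585, G_1 = 10^(−7.47/10) = 0.1791
  Stage 2: F_2 = 10^(1.43/10) = 1.390, G_2 = 10^(11.2/10) = 13.18
Friis cascade:
  F = 5.585 + (1.390 − 1)/0.1791 = 7.762
NF = 10 log₁₀(7.762) = 8.90 dB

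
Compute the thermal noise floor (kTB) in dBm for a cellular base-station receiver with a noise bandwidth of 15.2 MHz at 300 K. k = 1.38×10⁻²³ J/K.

−102.0 dBm

P_n = kTB = 1.38×10⁻²³ × 300 × 1.52×10⁷ = 6.29×10⁻¹⁴ W
In dBm: 10 log₁₀(6.29×10⁻¹⁴ / 10⁻³) = −102.0 dBm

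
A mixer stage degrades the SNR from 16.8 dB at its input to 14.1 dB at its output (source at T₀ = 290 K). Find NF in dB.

2.7 dB

NF (dB) = SNR_in(dB) − SNR_out(dB) when the source is at T₀
NF = 16.8 − 14.1 = 2.7 dB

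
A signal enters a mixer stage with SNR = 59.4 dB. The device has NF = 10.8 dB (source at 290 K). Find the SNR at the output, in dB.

48.6 dB

By definition F = SNR_in/SNR_out, so in dB: SNR_out = SNR_in − NF
SNR_out = 59.4 − 10.8 = 48.6 dB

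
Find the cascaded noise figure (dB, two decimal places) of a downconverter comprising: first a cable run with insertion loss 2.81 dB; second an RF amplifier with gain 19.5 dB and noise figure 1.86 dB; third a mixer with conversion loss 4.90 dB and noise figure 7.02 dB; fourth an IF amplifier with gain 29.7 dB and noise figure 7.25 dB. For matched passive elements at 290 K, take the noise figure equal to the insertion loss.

Convert to linear (a loss of L dB is a gain of −L dB): F_i = 10^(NF_i/10), G_i = 10^(G_i,dB/10)
  Stage 1: F_1 = 10^(2.81/10) = 1.910, G_1 = 10^(−2.81/10) = 0.5236
  Stage 2: F_2 = 10^(1.86/10) = 1.535, G_2 = 10^(19.5/10) = 89.13
  Stage 3: F_3 = 10^(7.02/10) = 5.035, G_3 = 10^(−4.90/10) = 0.3236
  Stage 4: F_4 = 10^(7.25/10) = 5.309, G_4 = 10^(29.7/10) = 933.3
Friis cascade:
  F = 1.910 + (1.535 − 1)/0.5236 + (5.035 − 1)/46.67 + (5.309 − 1)/15.10 = 3.303
NF = 10 log₁₀(3.303) = 5.19 dB

5.19 dB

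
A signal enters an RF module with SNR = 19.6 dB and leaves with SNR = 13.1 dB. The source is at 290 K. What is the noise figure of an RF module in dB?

6.5 dB

NF (dB) = SNR_in(dB) − SNR_out(dB) when the source is at T₀
NF = 19.6 − 13.1 = 6.5 dB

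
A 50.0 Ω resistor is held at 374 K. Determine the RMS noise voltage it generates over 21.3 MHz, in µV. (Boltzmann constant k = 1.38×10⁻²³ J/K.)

4.69 µV

V_n = √(4kTRB)
4kTRB = 4 × 1.38×10⁻²³ × 374 × 5.00×10¹ × 2.13×10⁷ = 2.20×10⁻¹¹ V²
V_n = √(2.20×10⁻¹¹) = 4.69×10⁻⁶ V = 4.69 µV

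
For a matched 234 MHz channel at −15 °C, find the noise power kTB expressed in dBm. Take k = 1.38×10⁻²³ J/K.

−90.8 dBm

T = −15 °C + 273.15 = 258.15 K
P_n = kTB = 1.38×10⁻²³ × 258.15 × 2.34×10⁸ = 8.34×10⁻¹³ W
In dBm: 10 log₁₀(8.34×10⁻¹³ / 10⁻³) = −90.8 dBm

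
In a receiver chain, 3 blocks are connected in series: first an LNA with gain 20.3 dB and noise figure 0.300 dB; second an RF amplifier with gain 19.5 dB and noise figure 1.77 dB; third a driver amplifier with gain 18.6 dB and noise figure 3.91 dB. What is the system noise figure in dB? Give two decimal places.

0.32 dB

Convert to linear (a loss of L dB is a gain of −L dB): F_i = 10^(NF_i/10), G_i = 10^(G_i,dB/10)
  Stage 1: F_1 = 10^(0.300/10) = 1.072, G_1 = 10^(20.3/10) = 107.2
  Stage 2: F_2 = 10^(1.77/10) = 1.503, G_2 = 10^(19.5/10) = 89.13
  Stage 3: F_3 = 10^(3.91/10) = 2.460, G_3 = 10^(18.6/10) = 72.44
Friis cascade:
  F = 1.072 + (1.503 − 1)/107.2 + (2.460 − 1)/9550 = 1.076
NF = 10 log₁₀(1.076) = 0.32 dB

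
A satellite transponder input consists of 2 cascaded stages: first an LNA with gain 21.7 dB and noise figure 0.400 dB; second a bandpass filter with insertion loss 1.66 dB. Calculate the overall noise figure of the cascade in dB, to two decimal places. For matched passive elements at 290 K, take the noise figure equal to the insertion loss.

0.41 dB

Convert to linear (a loss of L dB is a gain of −L dB): F_i = 10^(NF_i/10), G_i = 10^(G_i,dB/10)
  Stage 1: F_1 = 10^(0.400/10) = 1.096, G_1 = 10^(21.7/10) = 147.9
  Stage 2: F_2 = 10^(1.66/10) = 1.466, G_2 = 10^(−1.66/10) = 0.6823
Friis cascade:
  F = 1.096 + (1.466 − 1)/147.9 = 1.100
NF = 10 log₁₀(1.100) = 0.41 dB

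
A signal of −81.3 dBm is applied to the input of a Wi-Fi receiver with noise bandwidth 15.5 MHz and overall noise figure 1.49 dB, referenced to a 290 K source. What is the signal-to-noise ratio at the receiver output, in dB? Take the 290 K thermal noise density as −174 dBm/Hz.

19.3 dB

Noise floor: N = −174 + 10 log₁₀(B) + NF
10 log₁₀(1.55×10⁷) = 71.9 dB
N = −174 + 71.9 + 1.49 = −100.61 dBm
SNR = P_sig − N = −81.3 − (−100.61) = 19.31 dB → 19.3 dB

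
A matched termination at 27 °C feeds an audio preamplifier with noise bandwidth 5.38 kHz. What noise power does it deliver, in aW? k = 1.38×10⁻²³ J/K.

T = 27 °C + 273.15 = 300.15 K
P_n = kTB = 1.38×10⁻²³ × 300.15 × 5.38×10³ = 2.23×10⁻¹⁷ W = 22.3 aW

22.3 aW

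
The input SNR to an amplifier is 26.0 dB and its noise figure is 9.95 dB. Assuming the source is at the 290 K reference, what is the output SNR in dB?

By definition F = SNR_in/SNR_out, so in dB: SNR_out = SNR_in − NF
SNR_out = 26.0 − 9.95 = 16.05 dB

16.05 dB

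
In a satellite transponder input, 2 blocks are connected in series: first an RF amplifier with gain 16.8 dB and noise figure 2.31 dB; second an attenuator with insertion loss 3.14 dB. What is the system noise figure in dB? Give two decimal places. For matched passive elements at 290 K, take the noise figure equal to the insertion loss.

2.37 dB

Convert to linear (a loss of L dB is a gain of −L dB): F_i = 10^(NF_i/10), G_i = 10^(G_i,dB/10)
  Stage 1: F_1 = 10^(2.31/10) = 1.702, G_1 = 10^(16.8/10) = 47.86
  Stage 2: F_2 = 10^(3.14/10) = 2.061, G_2 = 10^(−3.14/10) = 0.4853
Friis cascade:
  F = 1.702 + (2.061 − 1)/47.86 = 1.724
NF = 10 log₁₀(1.724) = 2.37 dB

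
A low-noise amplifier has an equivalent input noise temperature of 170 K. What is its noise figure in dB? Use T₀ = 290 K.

F = 1 + T_e/T₀ = 1 + 170/290 = 1.58621
NF = 10 log₁₀(1.58621) = 2.00 dB

2.00 dB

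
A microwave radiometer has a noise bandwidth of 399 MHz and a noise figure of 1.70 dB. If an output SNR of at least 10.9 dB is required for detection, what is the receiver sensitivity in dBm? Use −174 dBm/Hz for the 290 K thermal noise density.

−75.4 dBm

Sensitivity = −174 + 10 log₁₀(B) + NF + SNR_min
= −174 + 86.01 + 1.70 + 10.9
= −75.39 dBm → −75.4 dBm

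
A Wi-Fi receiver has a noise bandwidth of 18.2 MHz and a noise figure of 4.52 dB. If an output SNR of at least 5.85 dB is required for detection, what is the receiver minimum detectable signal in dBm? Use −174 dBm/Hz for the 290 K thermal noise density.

Sensitivity = −174 + 10 log₁₀(B) + NF + SNR_min
= −174 + 72.6 + 4.52 + 5.85
= −91.03 dBm → −91.0 dBm

−91.0 dBm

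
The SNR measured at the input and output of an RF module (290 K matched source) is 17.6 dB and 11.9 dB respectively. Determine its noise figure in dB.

NF (dB) = SNR_in(dB) − SNR_out(dB) when the source is at T₀
NF = 17.6 − 11.9 = 5.7 dB

5.7 dB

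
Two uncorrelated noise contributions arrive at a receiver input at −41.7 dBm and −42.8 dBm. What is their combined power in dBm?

Convert to linear, add, convert back:
P₁ = 6.76×10⁻⁸ W, P₂ = 5.25×10⁻⁸ W
P_tot = 1.20×10⁻⁷ W → 10 log₁₀(P_tot / 10⁻³) = −39.2 dBm

−39.2 dBm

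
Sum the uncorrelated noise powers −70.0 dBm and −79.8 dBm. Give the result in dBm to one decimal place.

Convert to linear, add, convert back:
P₁ = 1.00×10⁻¹⁰ W, P₂ = 1.05×10⁻¹¹ W
P_tot = 1.10×10⁻¹⁰ W → 10 log₁₀(P_tot / 10⁻³) = −69.6 dBm

−69.6 dBm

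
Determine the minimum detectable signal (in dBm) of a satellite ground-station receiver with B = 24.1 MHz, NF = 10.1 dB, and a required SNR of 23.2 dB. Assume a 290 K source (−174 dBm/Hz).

−66.9 dBm

Sensitivity = −174 + 10 log₁₀(B) + NF + SNR_min
= −174 + 73.82 + 10.1 + 23.2
= −66.88 dBm → −66.9 dBm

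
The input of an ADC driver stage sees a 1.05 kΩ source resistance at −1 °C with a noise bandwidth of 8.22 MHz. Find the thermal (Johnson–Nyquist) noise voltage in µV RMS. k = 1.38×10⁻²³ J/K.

11.4 µV

T = −1 °C + 273.15 = 272.15 K
V_n = √(4kTRB)
4kTRB = 4 × 1.38×10⁻²³ × 272.15 × 1.05×10³ × 8.22×10⁶ = 1.30×10⁻¹⁰ V²
V_n = √(1.30×10⁻¹⁰) = 1.14×10⁻⁵ V = 11.4 µV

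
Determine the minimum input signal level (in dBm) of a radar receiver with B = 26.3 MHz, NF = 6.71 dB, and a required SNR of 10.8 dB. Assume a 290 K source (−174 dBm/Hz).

−82.3 dBm

Sensitivity = −174 + 10 log₁₀(B) + NF + SNR_min
= −174 + 74.2 + 6.71 + 10.8
= −82.29 dBm → −82.3 dBm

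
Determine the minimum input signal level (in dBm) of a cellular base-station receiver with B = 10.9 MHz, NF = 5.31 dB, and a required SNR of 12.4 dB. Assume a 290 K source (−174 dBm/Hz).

Sensitivity = −174 + 10 log₁₀(B) + NF + SNR_min
= −174 + 70.37 + 5.31 + 12.4
= −85.92 dBm → −85.9 dBm

−85.9 dBm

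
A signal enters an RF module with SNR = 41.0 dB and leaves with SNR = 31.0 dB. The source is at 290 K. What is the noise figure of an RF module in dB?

NF (dB) = SNR_in(dB) − SNR_out(dB) when the source is at T₀
NF = 41.0 − 31.0 = 10.0 dB

10.0 dB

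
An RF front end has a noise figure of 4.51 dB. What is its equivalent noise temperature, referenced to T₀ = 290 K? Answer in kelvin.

F = 10^(4.51/10) = 2.82488
T_e = (F − 1)·T₀ = (2.82488 − 1) × 290 = 529 K

529 K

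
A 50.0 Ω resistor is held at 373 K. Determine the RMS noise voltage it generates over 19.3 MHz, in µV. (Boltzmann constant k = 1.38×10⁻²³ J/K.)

4.46 µV

V_n = √(4kTRB)
4kTRB = 4 × 1.38×10⁻²³ × 373 × 5.00×10¹ × 1.93×10⁷ = 1.99×10⁻¹¹ V²
V_n = √(1.99×10⁻¹¹) = 4.46×10⁻⁶ V = 4.46 µV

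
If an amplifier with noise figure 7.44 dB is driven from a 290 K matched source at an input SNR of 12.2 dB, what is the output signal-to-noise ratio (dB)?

By definition F = SNR_in/SNR_out, so in dB: SNR_out = SNR_in − NF
SNR_out = 12.2 − 7.44 = 4.76 dB

4.76 dB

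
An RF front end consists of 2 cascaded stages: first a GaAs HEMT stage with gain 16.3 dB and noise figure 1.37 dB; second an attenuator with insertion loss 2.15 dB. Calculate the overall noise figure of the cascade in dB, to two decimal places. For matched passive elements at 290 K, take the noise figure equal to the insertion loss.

Convert to linear (a loss of L dB is a gain of −L dB): F_i = 10^(NF_i/10), G_i = 10^(G_i,dB/10)
  Stage 1: F_1 = 10^(1.37/10) = 1.371, G_1 = 10^(16.3/10) = 42.66
  Stage 2: F_2 = 10^(2.15/10) = 1.641, G_2 = 10^(−2.15/10) = 0.6095
Friis cascade:
  F = 1.371 + (1.641 − 1)/42.66 = 1.386
NF = 10 log₁₀(1.386) = 1.42 dB

1.42 dB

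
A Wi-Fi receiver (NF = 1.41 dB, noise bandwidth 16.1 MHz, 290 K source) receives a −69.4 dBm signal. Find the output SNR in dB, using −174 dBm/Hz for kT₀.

Noise floor: N = −174 + 10 log₁₀(B) + NF
10 log₁₀(1.61×10⁷) = 72.07 dB
N = −174 + 72.07 + 1.41 = −100.52 dBm
SNR = P_sig − N = −69.4 − (−100.52) = 31.12 dB → 31.1 dB

31.1 dB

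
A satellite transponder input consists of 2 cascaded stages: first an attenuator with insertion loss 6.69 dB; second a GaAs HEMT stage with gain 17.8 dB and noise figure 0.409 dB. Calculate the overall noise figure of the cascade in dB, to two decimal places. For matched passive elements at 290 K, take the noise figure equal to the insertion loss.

Convert to linear (a loss of L dB is a gain of −L dB): F_i = 10^(NF_i/10), G_i = 10^(G_i,dB/10)
  Stage 1: F_1 = 10^(6.69/10) = 4.667, G_1 = 10^(−6.69/10) = 0.2143
  Stage 2: F_2 = 10^(0.409/10) = 1.099, G_2 = 10^(17.8/10) = 60.26
Friis cascade:
  F = 4.667 + (1.099 − 1)/0.2143 = 5.127
NF = 10 log₁₀(5.127) = 7.10 dB

7.10 dB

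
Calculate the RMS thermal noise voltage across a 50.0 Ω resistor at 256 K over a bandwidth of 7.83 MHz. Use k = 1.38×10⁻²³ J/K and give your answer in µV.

2.35 µV

V_n = √(4kTRB)
4kTRB = 4 × 1.38×10⁻²³ × 256 × 5.00×10¹ × 7.83×10⁶ = 5.53×10⁻¹² V²
V_n = √(5.53×10⁻¹²) = 2.35×10⁻⁶ V = 2.35 µV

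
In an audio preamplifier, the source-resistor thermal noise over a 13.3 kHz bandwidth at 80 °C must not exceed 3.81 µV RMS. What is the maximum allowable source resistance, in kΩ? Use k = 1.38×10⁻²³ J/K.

T = 80 °C + 273.15 = 353.15 K
Johnson–Nyquist: V_n = √(4kTRB) ⇒ R = V_n² / (4kTB)
4kTB = 4 × 1.38×10⁻²³ × 353.15 × 1.33×10⁴ = 2.59×10⁻¹⁶
R = (3.81×10⁻⁶)² / 2.59×10⁻¹⁶ = 5.60×10⁴ Ω = 56.0 kΩ

56.0 kΩ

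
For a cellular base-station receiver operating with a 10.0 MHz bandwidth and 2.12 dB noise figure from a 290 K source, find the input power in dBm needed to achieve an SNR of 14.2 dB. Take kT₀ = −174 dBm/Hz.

Sensitivity = −174 + 10 log₁₀(B) + NF + SNR_min
= −174 + 70 + 2.12 + 14.2
= −87.68 dBm → −87.7 dBm

−87.7 dBm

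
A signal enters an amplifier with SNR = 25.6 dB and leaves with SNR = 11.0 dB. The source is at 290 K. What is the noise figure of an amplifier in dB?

14.6 dB

NF (dB) = SNR_in(dB) − SNR_out(dB) when the source is at T₀
NF = 25.6 − 11.0 = 14.6 dB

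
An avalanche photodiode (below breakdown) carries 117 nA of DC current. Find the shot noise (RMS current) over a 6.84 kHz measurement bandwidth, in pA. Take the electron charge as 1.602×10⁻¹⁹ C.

16.0 pA

I_n = √(2qI·B)
2qI·B = 2 × 1.602×10⁻¹⁹ × 1.17×10⁻⁷ × 6.84×10³ = 2.56×10⁻²² A²
I_n = √(2.56×10⁻²²) = 1.60×10⁻¹¹ A = 16.0 pA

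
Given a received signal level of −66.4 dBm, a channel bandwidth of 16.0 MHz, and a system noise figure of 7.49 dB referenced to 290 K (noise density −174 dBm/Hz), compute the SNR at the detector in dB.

28.1 dB

Noise floor: N = −174 + 10 log₁₀(B) + NF
10 log₁₀(1.60×10⁷) = 72.04 dB
N = −174 + 72.04 + 7.49 = −94.47 dBm
SNR = P_sig − N = −66.4 − (−94.47) = 28.07 dB → 28.1 dB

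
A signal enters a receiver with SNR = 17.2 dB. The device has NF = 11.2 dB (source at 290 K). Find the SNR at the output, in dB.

6.0 dB

By definition F = SNR_in/SNR_out, so in dB: SNR_out = SNR_in − NF
SNR_out = 17.2 − 11.2 = 6.0 dB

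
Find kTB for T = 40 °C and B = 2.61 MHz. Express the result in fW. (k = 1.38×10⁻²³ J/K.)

11.3 fW

T = 40 °C + 273.15 = 313.15 K
P_n = kTB = 1.38×10⁻²³ × 313.15 × 2.61×10⁶ = 1.13×10⁻¹⁴ W = 11.3 fW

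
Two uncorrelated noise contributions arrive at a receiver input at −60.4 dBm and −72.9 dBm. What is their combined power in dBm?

Convert to linear, add, convert back:
P₁ = 9.12×10⁻¹⁰ W, P₂ = 5.13×10⁻¹¹ W
P_tot = 9.63×10⁻¹⁰ W → 10 log₁₀(P_tot / 10⁻³) = −60.2 dBm

−60.2 dBm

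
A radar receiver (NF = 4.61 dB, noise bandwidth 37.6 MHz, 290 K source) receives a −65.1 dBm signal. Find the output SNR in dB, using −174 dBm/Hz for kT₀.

28.5 dB

Noise floor: N = −174 + 10 log₁₀(B) + NF
10 log₁₀(3.76×10⁷) = 75.75 dB
N = −174 + 75.75 + 4.61 = −93.64 dBm
SNR = P_sig − N = −65.1 − (−93.64) = 28.54 dB → 28.5 dB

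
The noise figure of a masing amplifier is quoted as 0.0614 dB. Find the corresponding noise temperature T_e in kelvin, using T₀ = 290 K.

F = 10^(0.0614/10) = 1.01424
T_e = (F − 1)·T₀ = (1.01424 − 1) × 290 = 4.13 K

4.13 K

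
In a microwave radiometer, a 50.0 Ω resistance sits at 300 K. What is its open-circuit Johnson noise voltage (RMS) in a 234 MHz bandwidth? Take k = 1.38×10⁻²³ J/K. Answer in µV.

13.9 µV

V_n = √(4kTRB)
4kTRB = 4 × 1.38×10⁻²³ × 300 × 5.00×10¹ × 2.34×10⁸ = 1.94×10⁻¹⁰ V²
V_n = √(1.94×10⁻¹⁰) = 1.39×10⁻⁵ V = 13.9 µV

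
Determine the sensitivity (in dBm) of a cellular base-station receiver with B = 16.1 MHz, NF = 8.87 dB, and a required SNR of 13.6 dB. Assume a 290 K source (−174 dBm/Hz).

Sensitivity = −174 + 10 log₁₀(B) + NF + SNR_min
= −174 + 72.07 + 8.87 + 13.6
= −79.46 dBm → −79.5 dBm

−79.5 dBm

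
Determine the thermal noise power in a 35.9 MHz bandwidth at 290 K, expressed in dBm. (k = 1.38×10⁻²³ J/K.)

P_n = kTB = 1.38×10⁻²³ × 290 × 3.59×10⁷ = 1.44×10⁻¹³ W
In dBm: 10 log₁₀(1.44×10⁻¹³ / 10⁻³) = −98.4 dBm

−98.4 dBm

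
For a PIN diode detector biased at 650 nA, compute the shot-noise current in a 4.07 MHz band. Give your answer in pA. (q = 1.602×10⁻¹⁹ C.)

I_n = √(2qI·B)
2qI·B = 2 × 1.602×10⁻¹⁹ × 6.50×10⁻⁷ × 4.07×10⁶ = 8.48×10⁻¹⁹ A²
I_n = √(8.48×10⁻¹⁹) = 9.21×10⁻¹⁰ A = 921 pA

921 pA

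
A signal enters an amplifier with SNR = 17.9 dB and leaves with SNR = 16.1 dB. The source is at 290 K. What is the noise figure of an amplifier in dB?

NF (dB) = SNR_in(dB) − SNR_out(dB) when the source is at T₀
NF = 17.9 − 16.1 = 1.8 dB

1.8 dB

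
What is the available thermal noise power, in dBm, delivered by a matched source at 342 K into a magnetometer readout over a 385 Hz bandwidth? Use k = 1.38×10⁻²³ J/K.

P_n = kTB = 1.38×10⁻²³ × 342 × 3.85×10² = 1.82×10⁻¹⁸ W
In dBm: 10 log₁₀(1.82×10⁻¹⁸ / 10⁻³) = −147.4 dBm

−147.4 dBm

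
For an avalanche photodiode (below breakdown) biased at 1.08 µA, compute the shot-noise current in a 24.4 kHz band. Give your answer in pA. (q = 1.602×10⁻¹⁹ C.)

91.9 pA

I_n = √(2qI·B)
2qI·B = 2 × 1.602×10⁻¹⁹ × 1.08×10⁻⁶ × 2.44×10⁴ = 8.44×10⁻²¹ A²
I_n = √(8.44×10⁻²¹) = 9.19×10⁻¹¹ A = 91.9 pA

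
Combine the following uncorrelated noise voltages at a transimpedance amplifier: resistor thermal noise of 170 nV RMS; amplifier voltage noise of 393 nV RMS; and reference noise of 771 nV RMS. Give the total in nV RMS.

882 nV

Uncorrelated sources add in power (mean-square): V_tot = √(ΣV_i²)
V_tot = √[(1.70×10⁻⁷)² + (3.93×10⁻⁷)² + (7.71×10⁻⁷)²] = 8.82×10⁻⁷ V = 882 nV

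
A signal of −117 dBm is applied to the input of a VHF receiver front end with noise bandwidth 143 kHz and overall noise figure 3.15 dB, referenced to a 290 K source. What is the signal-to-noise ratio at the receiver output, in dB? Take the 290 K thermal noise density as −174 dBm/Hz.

Noise floor: N = −174 + 10 log₁₀(B) + NF
10 log₁₀(1.43×10⁵) = 51.55 dB
N = −174 + 51.55 + 3.15 = −119.30 dBm
SNR = P_sig − N = −117 − (−119.30) = 2.30 dB → 2.3 dB

2.3 dB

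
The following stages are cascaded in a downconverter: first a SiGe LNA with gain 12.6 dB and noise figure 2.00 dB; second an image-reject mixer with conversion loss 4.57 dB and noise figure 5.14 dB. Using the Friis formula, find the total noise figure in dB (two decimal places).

2.33 dB

Convert to linear (a loss of L dB is a gain of −L dB): F_i = 10^(NF_i/10), G_i = 10^(G_i,dB/10)
  Stage 1: F_1 = 10^(2.00/10) = 1.585, G_1 = 10^(12.6/10) = 18.20
  Stage 2: F_2 = 10^(5.14/10) = 3.266, G_2 = 10^(−4.57/10) = 0.3491
Friis cascade:
  F = 1.585 + (3.266 − 1)/18.20 = 1.709
NF = 10 log₁₀(1.709) = 2.33 dB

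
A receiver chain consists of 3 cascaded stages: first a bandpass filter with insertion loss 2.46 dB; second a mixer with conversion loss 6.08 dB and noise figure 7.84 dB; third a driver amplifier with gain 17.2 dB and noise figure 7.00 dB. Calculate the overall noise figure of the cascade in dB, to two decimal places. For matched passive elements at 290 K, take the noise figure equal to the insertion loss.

15.95 dB

Convert to linear (a loss of L dB is a gain of −L dB): F_i = 10^(NF_i/10), G_i = 10^(G_i,dB/10)
  Stage 1: F_1 = 10^(2.46/10) = 1.762, G_1 = 10^(−2.46/10) = 0.5675
  Stage 2: F_2 = 10^(7.84/10) = 6.081, G_2 = 10^(−6.08/10) = 0.2466
  Stage 3: F_3 = 10^(7.00/10) = 5.012, G_3 = 10^(17.2/10) = 52.48
Friis cascade:
  F = 1.762 + (6.081 − 1)/0.5675 + (5.012 − 1)/0.1400 = 39.38
NF = 10 log₁₀(39.38) = 15.95 dB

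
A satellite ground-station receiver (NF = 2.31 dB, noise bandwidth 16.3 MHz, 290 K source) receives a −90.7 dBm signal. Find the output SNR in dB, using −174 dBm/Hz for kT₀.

8.9 dB

Noise floor: N = −174 + 10 log₁₀(B) + NF
10 log₁₀(1.63×10⁷) = 72.12 dB
N = −174 + 72.12 + 2.31 = −99.57 dBm
SNR = P_sig − N = −90.7 − (−99.57) = 8.87 dB → 8.9 dB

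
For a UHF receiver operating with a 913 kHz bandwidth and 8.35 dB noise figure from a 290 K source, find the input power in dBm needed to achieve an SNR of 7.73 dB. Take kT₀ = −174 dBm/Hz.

−98.3 dBm

Sensitivity = −174 + 10 log₁₀(B) + NF + SNR_min
= −174 + 59.6 + 8.35 + 7.73
= −98.32 dBm → −98.3 dBm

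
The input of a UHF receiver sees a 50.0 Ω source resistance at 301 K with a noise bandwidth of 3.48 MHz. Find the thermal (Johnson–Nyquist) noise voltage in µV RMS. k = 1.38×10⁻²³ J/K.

V_n = √(4kTRB)
4kTRB = 4 × 1.38×10⁻²³ × 301 × 5.00×10¹ × 3.48×10⁶ = 2.89×10⁻¹² V²
V_n = √(2.89×10⁻¹²) = 1.70×10⁻⁶ V = 1.70 µV

1.70 µV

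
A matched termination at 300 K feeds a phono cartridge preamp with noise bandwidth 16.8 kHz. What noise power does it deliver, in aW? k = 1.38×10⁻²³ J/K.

P_n = kTB = 1.38×10⁻²³ × 300 × 1.68×10⁴ = 6.96×10⁻¹⁷ W = 69.6 aW

69.6 aW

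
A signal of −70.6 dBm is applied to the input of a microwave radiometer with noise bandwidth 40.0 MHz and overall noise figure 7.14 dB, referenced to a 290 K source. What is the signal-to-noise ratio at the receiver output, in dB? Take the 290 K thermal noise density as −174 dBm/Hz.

20.2 dB

Noise floor: N = −174 + 10 log₁₀(B) + NF
10 log₁₀(4.00×10⁷) = 76.02 dB
N = −174 + 76.02 + 7.14 = −90.84 dBm
SNR = P_sig − N = −70.6 − (−90.84) = 20.24 dB → 20.2 dB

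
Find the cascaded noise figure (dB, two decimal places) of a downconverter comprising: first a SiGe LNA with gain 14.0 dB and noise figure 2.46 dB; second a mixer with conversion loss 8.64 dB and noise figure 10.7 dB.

3.40 dB

Convert to linear (a loss of L dB is a gain of −L dB): F_i = 10^(NF_i/10), G_i = 10^(G_i,dB/10)
  Stage 1: F_1 = 10^(2.46/10) = 1.762, G_1 = 10^(14.0/10) = 25.12
  Stage 2: F_2 = 10^(10.7/10) = 11.75, G_2 = 10^(−8.64/10) = 0.1368
Friis cascade:
  F = 1.762 + (11.75 − 1)/25.12 = 2.190
NF = 10 log₁₀(2.190) = 3.40 dB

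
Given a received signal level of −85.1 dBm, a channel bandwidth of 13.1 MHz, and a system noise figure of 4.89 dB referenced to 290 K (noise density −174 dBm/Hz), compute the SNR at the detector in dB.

12.8 dB

Noise floor: N = −174 + 10 log₁₀(B) + NF
10 log₁₀(1.31×10⁷) = 71.17 dB
N = −174 + 71.17 + 4.89 = −97.94 dBm
SNR = P_sig − N = −85.1 − (−97.94) = 12.84 dB → 12.8 dB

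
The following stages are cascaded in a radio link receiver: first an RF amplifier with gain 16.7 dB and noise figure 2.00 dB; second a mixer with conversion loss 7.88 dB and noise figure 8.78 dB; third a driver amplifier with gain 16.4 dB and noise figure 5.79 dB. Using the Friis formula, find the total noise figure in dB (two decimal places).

Convert to linear (a loss of L dB is a gain of −L dB): F_i = 10^(NF_i/10), G_i = 10^(G_i,dB/10)
  Stage 1: F_1 = 10^(2.00/10) = 1.585, G_1 = 10^(16.7/10) = 46.77
  Stage 2: F_2 = 10^(8.78/10) = 7.551, G_2 = 10^(−7.88/10) = 0.1629
  Stage 3: F_3 = 10^(5.79/10) = 3.793, G_3 = 10^(16.4/10) = 43.65
Friis cascade:
  F = 1.585 + (7.551 − 1)/46.77 + (3.793 − 1)/7.621 = 2.091
NF = 10 log₁₀(2.091) = 3.20 dB

3.20 dB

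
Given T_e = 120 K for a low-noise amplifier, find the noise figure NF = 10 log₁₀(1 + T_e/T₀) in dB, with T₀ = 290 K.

1.50 dB

F = 1 + T_e/T₀ = 1 + 120/290 = 1.41379
NF = 10 log₁₀(1.41379) = 1.50 dB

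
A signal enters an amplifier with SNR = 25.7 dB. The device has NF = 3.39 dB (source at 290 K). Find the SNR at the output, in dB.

By definition F = SNR_in/SNR_out, so in dB: SNR_out = SNR_in − NF
SNR_out = 25.7 − 3.39 = 22.31 dB

22.31 dB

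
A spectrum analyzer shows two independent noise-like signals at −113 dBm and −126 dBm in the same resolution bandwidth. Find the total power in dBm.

Convert to linear, add, convert back:
P₁ = 5.01×10⁻¹⁵ W, P₂ = 2.51×10⁻¹⁶ W
P_tot = 5.26×10⁻¹⁵ W → 10 log₁₀(P_tot / 10⁻³) = −112.8 dBm

−112.8 dBm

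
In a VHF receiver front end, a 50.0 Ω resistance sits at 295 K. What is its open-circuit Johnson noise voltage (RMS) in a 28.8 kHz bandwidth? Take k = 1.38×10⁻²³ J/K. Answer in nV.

V_n = √(4kTRB)
4kTRB = 4 × 1.38×10⁻²³ × 295 × 5.00×10¹ × 2.88×10⁴ = 2.34×10⁻¹⁴ V²
V_n = √(2.34×10⁻¹⁴) = 1.53×10⁻⁷ V = 153 nV

153 nV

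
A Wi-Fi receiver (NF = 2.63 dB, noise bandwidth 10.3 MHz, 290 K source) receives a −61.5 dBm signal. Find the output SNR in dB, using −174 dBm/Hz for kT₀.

Noise floor: N = −174 + 10 log₁₀(B) + NF
10 log₁₀(1.03×10⁷) = 70.13 dB
N = −174 + 70.13 + 2.63 = −101.24 dBm
SNR = P_sig − N = −61.5 − (−101.24) = 39.74 dB → 39.7 dB

39.7 dB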